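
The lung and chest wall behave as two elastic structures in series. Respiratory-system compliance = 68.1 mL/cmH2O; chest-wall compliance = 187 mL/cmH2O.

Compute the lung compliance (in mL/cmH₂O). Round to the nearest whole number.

107

1/CL = 1/Crs − 1/Ccw.
1/CL = 1/68.1 − 1/187 = 0.009337.
CL = 107.1 mL/cmH2O.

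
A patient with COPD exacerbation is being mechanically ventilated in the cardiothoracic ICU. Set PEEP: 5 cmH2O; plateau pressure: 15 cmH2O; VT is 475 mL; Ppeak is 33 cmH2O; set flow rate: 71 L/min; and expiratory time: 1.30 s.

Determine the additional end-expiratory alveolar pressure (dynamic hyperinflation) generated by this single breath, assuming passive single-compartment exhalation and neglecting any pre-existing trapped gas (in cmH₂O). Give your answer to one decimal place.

1.7

Flow: 71 L/min ÷ 60 = 1.1833 L/s.
R = (PIP − Pplat)/V̇ = (33 − 15) / 1.1833 = 18.0/1.1833 = 15.212 cmH2O·s/L.
C = Vt/(Pplat − PEEP) = 475.0 / (15 − 5) = 475.0/10.0 = 47.5 mL/cmH2O.
τ = R × C = 15.212 × 0.0475 L/cmH2O = 0.7226 s.
Fraction remaining = e^(−Te/τ) = e^(−1.30/0.7226) = 0.1655; trapped volume = 475.0 × 0.1655 = 78.613 mL.
Additional alveolar pressure from trapping ≈ V_trapped / C = 78.613 / 47.5 = 1.655 cmH2O.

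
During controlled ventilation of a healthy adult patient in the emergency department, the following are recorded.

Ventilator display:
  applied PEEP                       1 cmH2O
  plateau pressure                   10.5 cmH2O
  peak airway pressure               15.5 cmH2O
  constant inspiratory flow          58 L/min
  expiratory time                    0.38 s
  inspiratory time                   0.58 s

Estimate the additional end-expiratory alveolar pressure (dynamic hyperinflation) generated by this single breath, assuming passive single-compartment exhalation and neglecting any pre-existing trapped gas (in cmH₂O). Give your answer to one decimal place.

2.7

Flow: 58 L/min ÷ 60 = 0.9667 L/s.
Vt = flow × Ti = 0.9667 L/s × 0.58 s × 1000 mL/L = 560.69 mL.
R = (PIP − Pplat)/V̇ = (15.5 − 10.5) / 0.9667 = 5.0/0.9667 = 5.172 cmH2O·s/L.
C = Vt/(Pplat − PEEP) = 560.69 / (10.5 − 1) = 560.69/9.5 = 59.02 mL/cmH2O.
τ = R × C = 5.172 × 0.05902 L/cmH2O = 0.3053 s.
Fraction remaining = e^(−Te/τ) = e^(−0.38/0.3053) = 0.288; trapped volume = 560.69 × 0.288 = 161.48 mL.
Additional alveolar pressure from trapping ≈ V_trapped / C = 161.48 / 59.02 = 2.736 cmH2O.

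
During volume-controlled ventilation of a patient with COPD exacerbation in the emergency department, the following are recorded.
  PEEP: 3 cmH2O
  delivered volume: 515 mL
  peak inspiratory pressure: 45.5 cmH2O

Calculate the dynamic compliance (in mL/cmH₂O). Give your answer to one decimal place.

Dynamic compliance = Vt / (PIP − PEEP) = 515 / (45.5 − 3) = 515 / 42.5 = 12.118 mL/cmH2O.

12.1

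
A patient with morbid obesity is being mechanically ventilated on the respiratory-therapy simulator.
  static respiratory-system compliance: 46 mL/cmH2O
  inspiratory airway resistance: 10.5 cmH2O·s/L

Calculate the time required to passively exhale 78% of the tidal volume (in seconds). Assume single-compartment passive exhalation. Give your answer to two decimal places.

τ = R × C = 10.5 × 46 mL/cmH2O = 10.5 × 0.046 L/cmH2O = 0.483 s.
Exhaled fraction f = 1 − e^(−t/τ) → t = −τ·ln(1 − f) = −0.483·ln(0.22) = 0.7313 s.

0.73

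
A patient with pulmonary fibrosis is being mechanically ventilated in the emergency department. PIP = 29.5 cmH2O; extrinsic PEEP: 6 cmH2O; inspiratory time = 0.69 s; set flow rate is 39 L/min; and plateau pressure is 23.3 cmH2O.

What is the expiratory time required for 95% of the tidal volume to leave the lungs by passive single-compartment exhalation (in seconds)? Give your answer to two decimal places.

0.74

Flow: 39 L/min ÷ 60 = 0.65 L/s.
Vt = flow × Ti = 0.65 L/s × 0.69 s × 1000 mL/L = 448.5 mL.
R = (PIP − Pplat)/V̇ = (29.5 − 23.3) / 0.65 = 6.2/0.65 = 9.538 cmH2O·s/L.
C = Vt/(Pplat − PEEP) = 448.5 / (23.3 − 6) = 448.5/17.3 = 25.925 mL/cmH2O.
τ = R × C = 9.538 × 0.02593 L/cmH2O = 0.2473 s.
t = −τ·ln(1 − 0.95) = −0.2473·ln(0.05) = 0.7408 s.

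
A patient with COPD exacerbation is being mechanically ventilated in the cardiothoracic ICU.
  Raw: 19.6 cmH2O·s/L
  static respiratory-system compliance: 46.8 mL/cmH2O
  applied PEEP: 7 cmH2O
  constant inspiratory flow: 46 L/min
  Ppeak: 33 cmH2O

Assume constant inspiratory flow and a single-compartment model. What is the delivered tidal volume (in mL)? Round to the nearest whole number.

514

Flow: 46 L/min ÷ 60 = 0.7667 L/s.
Equation of motion (constant flow): PIP = Vt/C + R·V̇ + PEEP.
Vt/C = PIP − R·V̇ − PEEP = 33 − 15.027 − 7 = 10.973 cmH2O.
Vt = C × 10.973 = 46.8 × 10.973 = 513.54 mL.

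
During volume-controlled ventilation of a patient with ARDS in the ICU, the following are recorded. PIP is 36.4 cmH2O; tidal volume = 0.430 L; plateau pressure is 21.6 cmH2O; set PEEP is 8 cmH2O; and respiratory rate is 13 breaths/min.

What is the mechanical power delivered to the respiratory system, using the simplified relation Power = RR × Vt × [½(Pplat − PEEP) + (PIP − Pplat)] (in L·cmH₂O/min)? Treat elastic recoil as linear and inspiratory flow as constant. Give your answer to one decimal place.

120.7

Per-breath work = Vt × [½(Pplat−PEEP) + (PIP−Pplat)] = 0.430 × [0.5×13.6 + 14.8] = 0.430 × 21.6 = 9.288 L·cmH2O.
Power = 13 × 9.288 = 120.74 L·cmH2O/min.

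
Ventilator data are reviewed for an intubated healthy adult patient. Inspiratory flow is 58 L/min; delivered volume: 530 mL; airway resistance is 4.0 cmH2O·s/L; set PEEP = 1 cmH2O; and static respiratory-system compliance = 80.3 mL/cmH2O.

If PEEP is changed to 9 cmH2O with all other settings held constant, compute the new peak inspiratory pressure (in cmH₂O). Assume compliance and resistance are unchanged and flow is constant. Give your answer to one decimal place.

Flow: 58 L/min ÷ 60 = 0.9667 L/s.
PIP = Vt/C + R·V̇ + PEEP (constant-flow equation of motion).
Only the baseline term changes: ΔPIP = ΔPEEP = 9 − 1 = 8.0 cmH2O.
Original PIP = 530/80.3 + 4.0×0.9667 + 1 = 11.467 cmH2O; new PIP = 11.467 + (8.0) = 19.467 cmH2O.

19.5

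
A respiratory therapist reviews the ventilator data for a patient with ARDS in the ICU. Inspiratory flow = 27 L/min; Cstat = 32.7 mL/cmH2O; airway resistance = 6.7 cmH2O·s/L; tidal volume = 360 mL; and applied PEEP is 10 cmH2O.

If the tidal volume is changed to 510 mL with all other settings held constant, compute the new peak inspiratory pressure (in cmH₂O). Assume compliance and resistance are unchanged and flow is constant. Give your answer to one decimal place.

28.6

Flow: 27 L/min ÷ 60 = 0.45 L/s.
PIP = Vt/C + R·V̇ + PEEP (constant-flow equation of motion).
Only the elastic term changes: ΔPIP = ΔVt / C = (510 − 360) / 32.7 = 4.587 cmH2O.
Original PIP = 360/32.7 + 6.7×0.45 + 10 = 24.024 cmH2O; new PIP = 24.024 + (4.587) = 28.611 cmH2O.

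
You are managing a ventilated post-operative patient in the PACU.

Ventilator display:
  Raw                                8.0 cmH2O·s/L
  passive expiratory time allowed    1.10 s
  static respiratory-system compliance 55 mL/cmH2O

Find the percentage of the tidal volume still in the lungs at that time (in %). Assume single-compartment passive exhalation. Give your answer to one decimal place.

τ = R × C = 8.0 × 55 mL/cmH2O = 8.0 × 0.055 L/cmH2O = 0.44 s.
Passive exhalation: V(t)/V₀ = e^(−t/τ) = e^(−1.10/0.44) = 0.08208.
Fraction remaining = 0.08208 → 8.208%.

8.2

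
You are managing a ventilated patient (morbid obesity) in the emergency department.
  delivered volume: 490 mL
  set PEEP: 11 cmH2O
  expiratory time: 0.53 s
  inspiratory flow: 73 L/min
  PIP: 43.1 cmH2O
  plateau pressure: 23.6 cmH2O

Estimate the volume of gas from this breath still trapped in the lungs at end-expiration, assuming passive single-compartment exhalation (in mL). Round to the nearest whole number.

Flow: 73 L/min ÷ 60 = 1.2167 L/s.
R = (PIP − Pplat)/V̇ = (43.1 − 23.6) / 1.2167 = 19.5/1.2167 = 16.027 cmH2O·s/L.
C = Vt/(Pplat − PEEP) = 490.0 / (23.6 − 11) = 490.0/12.6 = 38.889 mL/cmH2O.
τ = R × C = 16.027 × 0.03889 L/cmH2O = 0.6233 s.
Fraction remaining = e^(−Te/τ) = e^(−0.53/0.6233) = 0.4273.
Trapped volume = 490.0 × 0.4273 = 209.38 mL.

209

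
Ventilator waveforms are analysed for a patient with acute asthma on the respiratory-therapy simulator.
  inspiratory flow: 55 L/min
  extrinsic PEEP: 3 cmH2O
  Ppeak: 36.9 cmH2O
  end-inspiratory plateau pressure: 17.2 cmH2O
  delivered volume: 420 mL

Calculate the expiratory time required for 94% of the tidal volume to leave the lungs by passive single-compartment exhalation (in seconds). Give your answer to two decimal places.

1.79

Flow: 55 L/min ÷ 60 = 0.9167 L/s.
R = (PIP − Pplat)/V̇ = (36.9 − 17.2) / 0.9167 = 19.7/0.9167 = 21.49 cmH2O·s/L.
C = Vt/(Pplat − PEEP) = 420.0 / (17.2 − 3) = 420.0/14.2 = 29.577 mL/cmH2O.
τ = R × C = 21.49 × 0.02958 L/cmH2O = 0.6357 s.
t = −τ·ln(1 − 0.94) = −0.6357·ln(0.06) = 1.788 s.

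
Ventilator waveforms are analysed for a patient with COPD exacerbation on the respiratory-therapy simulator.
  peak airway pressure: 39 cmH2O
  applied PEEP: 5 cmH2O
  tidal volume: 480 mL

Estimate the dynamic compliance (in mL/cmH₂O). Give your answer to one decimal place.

Dynamic compliance = Vt / (PIP − PEEP) = 480 / (39 − 5) = 480 / 34.0 = 14.118 mL/cmH2O.

14.1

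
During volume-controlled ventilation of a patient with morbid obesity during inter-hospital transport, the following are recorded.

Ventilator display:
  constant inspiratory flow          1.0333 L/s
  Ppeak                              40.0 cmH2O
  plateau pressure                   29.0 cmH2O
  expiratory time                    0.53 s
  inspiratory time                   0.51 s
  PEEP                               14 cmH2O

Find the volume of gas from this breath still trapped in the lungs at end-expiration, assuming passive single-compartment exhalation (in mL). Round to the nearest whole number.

128

Vt = flow × Ti = 1.0333 L/s × 0.51 s × 1000 mL/L = 526.98 mL.
R = (PIP − Pplat)/V̇ = (40.0 − 29.0) / 1.0333 = 11.0/1.0333 = 10.646 cmH2O·s/L.
C = Vt/(Pplat − PEEP) = 526.98 / (29.0 − 14) = 526.98/15.0 = 35.132 mL/cmH2O.
τ = R × C = 10.646 × 0.03513 L/cmH2O = 0.374 s.
Fraction remaining = e^(−Te/τ) = e^(−0.53/0.374) = 0.2424.
Trapped volume = 526.98 × 0.2424 = 127.74 mL.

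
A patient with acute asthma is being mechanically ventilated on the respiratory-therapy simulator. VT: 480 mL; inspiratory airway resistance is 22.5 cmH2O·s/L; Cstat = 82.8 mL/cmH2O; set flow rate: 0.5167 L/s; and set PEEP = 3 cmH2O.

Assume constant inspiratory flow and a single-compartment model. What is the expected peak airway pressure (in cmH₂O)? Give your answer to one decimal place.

Equation of motion (constant flow): PIP = Vt/C + R·V̇ + PEEP.
PIP = 480/82.8 + 22.5×0.5167 + 3 = 5.797 + 11.626 + 3 = 20.423 cmH2O.

20.4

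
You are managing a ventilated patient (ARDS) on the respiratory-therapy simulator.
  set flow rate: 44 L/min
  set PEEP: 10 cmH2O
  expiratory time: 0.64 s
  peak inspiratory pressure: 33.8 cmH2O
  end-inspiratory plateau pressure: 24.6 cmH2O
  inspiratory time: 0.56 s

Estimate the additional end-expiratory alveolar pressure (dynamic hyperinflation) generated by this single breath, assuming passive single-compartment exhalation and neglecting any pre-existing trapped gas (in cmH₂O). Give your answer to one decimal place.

2.4

Flow: 44 L/min ÷ 60 = 0.7333 L/s.
Vt = flow × Ti = 0.7333 L/s × 0.56 s × 1000 mL/L = 410.65 mL.
R = (PIP − Pplat)/V̇ = (33.8 − 24.6) / 0.7333 = 9.2/0.7333 = 12.546 cmH2O·s/L.
C = Vt/(Pplat − PEEP) = 410.65 / (24.6 − 10) = 410.65/14.6 = 28.127 mL/cmH2O.
τ = R × C = 12.546 × 0.02813 L/cmH2O = 0.3529 s.
Fraction remaining = e^(−Te/τ) = e^(−0.64/0.3529) = 0.1631; trapped volume = 410.65 × 0.1631 = 66.977 mL.
Additional alveolar pressure from trapping ≈ V_trapped / C = 66.977 / 28.127 = 2.381 cmH2O.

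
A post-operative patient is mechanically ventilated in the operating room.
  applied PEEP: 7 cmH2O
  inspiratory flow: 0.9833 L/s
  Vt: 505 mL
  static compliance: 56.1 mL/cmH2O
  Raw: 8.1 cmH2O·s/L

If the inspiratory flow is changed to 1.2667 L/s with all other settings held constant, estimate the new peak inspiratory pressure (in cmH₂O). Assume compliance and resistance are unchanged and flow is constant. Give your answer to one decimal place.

PIP = Vt/C + R·V̇ + PEEP (constant-flow equation of motion).
Only the resistive term changes: ΔPIP = R × ΔV̇ = 8.1 × (1.2667 − 0.9833) = 8.1 × 0.2834 = 2.296 cmH2O.
Original PIP = 505/56.1 + 8.1×0.9833 + 7 = 23.967 cmH2O; new PIP = 23.967 + (2.296) = 26.263 cmH2O.

26.3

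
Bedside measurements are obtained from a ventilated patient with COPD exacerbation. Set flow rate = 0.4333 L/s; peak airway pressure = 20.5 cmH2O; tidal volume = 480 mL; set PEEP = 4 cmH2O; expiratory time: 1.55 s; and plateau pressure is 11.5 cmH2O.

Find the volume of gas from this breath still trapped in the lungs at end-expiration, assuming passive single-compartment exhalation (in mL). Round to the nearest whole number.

R = (PIP − Pplat)/V̇ = (20.5 − 11.5) / 0.4333 = 9.0/0.4333 = 20.771 cmH2O·s/L.
C = Vt/(Pplat − PEEP) = 480.0 / (11.5 − 4) = 480.0/7.5 = 64.0 mL/cmH2O.
τ = R × C = 20.771 × 0.064 L/cmH2O = 1.329 s.
Fraction remaining = e^(−Te/τ) = e^(−1.55/1.329) = 0.3115.
Trapped volume = 480.0 × 0.3115 = 149.52 mL.

150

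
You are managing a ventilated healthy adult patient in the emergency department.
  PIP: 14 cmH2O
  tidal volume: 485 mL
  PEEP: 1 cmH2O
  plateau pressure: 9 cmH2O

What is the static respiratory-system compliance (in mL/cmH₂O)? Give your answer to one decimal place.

Cstat = Vt / (Pplat − PEEP) = 485 / (9 − 1) = 485 / 8.0 = 60.625 mL/cmH2O.

60.6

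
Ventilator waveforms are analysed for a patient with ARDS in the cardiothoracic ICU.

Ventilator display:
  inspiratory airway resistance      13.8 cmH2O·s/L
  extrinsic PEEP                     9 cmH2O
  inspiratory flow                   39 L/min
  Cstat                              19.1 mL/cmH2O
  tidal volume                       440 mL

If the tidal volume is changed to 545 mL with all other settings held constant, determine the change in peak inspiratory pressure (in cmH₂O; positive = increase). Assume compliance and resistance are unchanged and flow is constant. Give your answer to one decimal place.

5.5

PIP = Vt/C + R·V̇ + PEEP (constant-flow equation of motion).
Only the elastic term changes: ΔPIP = ΔVt / C = (545 − 440) / 19.1 = 5.497 cmH2O.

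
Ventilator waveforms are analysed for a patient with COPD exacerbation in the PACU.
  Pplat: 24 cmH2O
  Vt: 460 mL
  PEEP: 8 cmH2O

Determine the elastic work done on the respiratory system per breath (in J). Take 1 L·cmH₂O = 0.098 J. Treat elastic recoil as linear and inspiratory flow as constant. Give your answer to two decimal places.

0.36

Elastic work ≈ ½ × (Pplat − PEEP) × Vt = 0.5 × (24 − 8) × 0.460 L = 0.5 × 16.0 × 0.460 = 3.68 L·cmH2O.
× 0.098 J/(L·cmH2O) → 0.3606 J.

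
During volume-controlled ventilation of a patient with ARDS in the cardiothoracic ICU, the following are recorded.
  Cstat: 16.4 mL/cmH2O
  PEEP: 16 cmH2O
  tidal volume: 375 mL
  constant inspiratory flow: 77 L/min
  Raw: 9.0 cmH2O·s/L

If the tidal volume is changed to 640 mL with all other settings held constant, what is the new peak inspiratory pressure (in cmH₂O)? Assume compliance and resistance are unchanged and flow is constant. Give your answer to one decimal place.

Flow: 77 L/min ÷ 60 = 1.2833 L/s.
PIP = Vt/C + R·V̇ + PEEP (constant-flow equation of motion).
Only the elastic term changes: ΔPIP = ΔVt / C = (640 − 375) / 16.4 = 16.159 cmH2O.
Original PIP = 375/16.4 + 9.0×1.2833 + 16 = 50.416 cmH2O; new PIP = 50.416 + (16.159) = 66.575 cmH2O.

66.6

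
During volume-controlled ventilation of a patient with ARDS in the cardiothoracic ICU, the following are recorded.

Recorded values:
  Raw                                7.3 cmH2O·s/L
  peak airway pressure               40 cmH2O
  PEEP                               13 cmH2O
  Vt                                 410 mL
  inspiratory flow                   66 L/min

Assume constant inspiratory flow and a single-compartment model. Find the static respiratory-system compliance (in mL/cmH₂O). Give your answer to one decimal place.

21.6

Flow: 66 L/min ÷ 60 = 1.1 L/s.
Equation of motion (constant flow): PIP = Vt/C + R·V̇ + PEEP.
Vt/C = PIP − R·V̇ − PEEP = 40 − 7.3×1.1 − 13 = 40 − 8.03 − 13 = 18.97 cmH2O.
C = Vt / 18.97 = 410 / 18.97 = 21.613 mL/cmH2O.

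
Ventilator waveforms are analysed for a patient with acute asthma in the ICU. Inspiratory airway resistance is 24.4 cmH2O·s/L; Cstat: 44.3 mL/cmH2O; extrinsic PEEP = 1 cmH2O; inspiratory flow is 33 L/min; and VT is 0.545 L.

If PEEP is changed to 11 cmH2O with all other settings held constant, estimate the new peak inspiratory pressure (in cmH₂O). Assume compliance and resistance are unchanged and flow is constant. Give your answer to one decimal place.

Flow: 33 L/min ÷ 60 = 0.55 L/s.
PIP = Vt/C + R·V̇ + PEEP (constant-flow equation of motion).
Only the baseline term changes: ΔPIP = ΔPEEP = 11 − 1 = 10.0 cmH2O.
Original PIP = 545/44.3 + 24.4×0.55 + 1 = 26.722 cmH2O; new PIP = 26.722 + (10.0) = 36.722 cmH2O.

36.7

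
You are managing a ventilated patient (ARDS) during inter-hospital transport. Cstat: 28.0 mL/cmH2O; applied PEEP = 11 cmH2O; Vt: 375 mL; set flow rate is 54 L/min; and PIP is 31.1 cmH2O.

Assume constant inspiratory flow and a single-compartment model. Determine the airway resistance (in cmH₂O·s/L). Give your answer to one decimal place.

7.5

Flow: 54 L/min ÷ 60 = 0.9 L/s.
Equation of motion (constant flow): PIP = Vt/C + R·V̇ + PEEP.
R·V̇ = PIP − Vt/C − PEEP = 31.1 − 375/28.0 − 11 = 31.1 − 13.393 − 11 = 6.707 cmH2O.
R = 6.707 / 0.9 = 7.452 cmH2O·s/L.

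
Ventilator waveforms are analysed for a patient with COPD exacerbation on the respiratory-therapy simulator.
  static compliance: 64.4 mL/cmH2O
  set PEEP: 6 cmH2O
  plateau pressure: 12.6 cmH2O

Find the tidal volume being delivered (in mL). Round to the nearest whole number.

425

Vt = Cstat × (Pplat − PEEP) = 64.4 × (12.6 − 6) = 64.4 × 6.6 = 425.04 mL.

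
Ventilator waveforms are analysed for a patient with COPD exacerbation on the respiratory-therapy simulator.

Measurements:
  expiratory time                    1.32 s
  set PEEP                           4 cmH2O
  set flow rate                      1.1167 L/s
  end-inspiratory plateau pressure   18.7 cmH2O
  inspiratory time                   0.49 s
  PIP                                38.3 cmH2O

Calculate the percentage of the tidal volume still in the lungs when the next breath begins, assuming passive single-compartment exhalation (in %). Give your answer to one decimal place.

13.3

Vt = flow × Ti = 1.1167 L/s × 0.49 s × 1000 mL/L = 547.18 mL.
R = (PIP − Pplat)/V̇ = (38.3 − 18.7) / 1.1167 = 19.6/1.1167 = 17.552 cmH2O·s/L.
C = Vt/(Pplat − PEEP) = 547.18 / (18.7 − 4) = 547.18/14.7 = 37.223 mL/cmH2O.
τ = R × C = 17.552 × 0.03722 L/cmH2O = 0.6533 s.
Fraction remaining at end-expiration = e^(−Te/τ) = e^(−1.32/0.6533) = 0.1326 → 13.26%.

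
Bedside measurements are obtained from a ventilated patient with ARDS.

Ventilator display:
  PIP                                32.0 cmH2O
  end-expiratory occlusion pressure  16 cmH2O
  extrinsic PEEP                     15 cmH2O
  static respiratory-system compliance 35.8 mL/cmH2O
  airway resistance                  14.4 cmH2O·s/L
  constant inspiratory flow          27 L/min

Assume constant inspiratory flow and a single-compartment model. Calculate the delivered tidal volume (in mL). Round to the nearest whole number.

Flow: 27 L/min ÷ 60 = 0.45 L/s.
Total PEEP = 16 cmH2O (set 15 + intrinsic 1); this is the baseline alveolar pressure.
Equation of motion (constant flow): PIP = Vt/C + R·V̇ + PEEP.
Vt/C = PIP − R·V̇ − PEEP = 32.0 − 6.48 − 16 = 9.52 cmH2O.
Vt = C × 9.52 = 35.8 × 9.52 = 340.82 mL.

341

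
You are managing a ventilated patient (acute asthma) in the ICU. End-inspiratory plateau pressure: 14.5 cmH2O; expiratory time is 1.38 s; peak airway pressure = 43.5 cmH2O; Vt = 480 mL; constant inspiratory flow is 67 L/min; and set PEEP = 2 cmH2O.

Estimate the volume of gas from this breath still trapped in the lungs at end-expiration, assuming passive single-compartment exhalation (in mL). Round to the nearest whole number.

Flow: 67 L/min ÷ 60 = 1.1167 L/s.
R = (PIP − Pplat)/V̇ = (43.5 − 14.5) / 1.1167 = 29.0/1.1167 = 25.969 cmH2O·s/L.
C = Vt/(Pplat − PEEP) = 480.0 / (14.5 − 2) = 480.0/12.5 = 38.4 mL/cmH2O.
τ = R × C = 25.969 × 0.0384 L/cmH2O = 0.9972 s.
Fraction remaining = e^(−Te/τ) = e^(−1.38/0.9972) = 0.2506.
Trapped volume = 480.0 × 0.2506 = 120.29 mL.

120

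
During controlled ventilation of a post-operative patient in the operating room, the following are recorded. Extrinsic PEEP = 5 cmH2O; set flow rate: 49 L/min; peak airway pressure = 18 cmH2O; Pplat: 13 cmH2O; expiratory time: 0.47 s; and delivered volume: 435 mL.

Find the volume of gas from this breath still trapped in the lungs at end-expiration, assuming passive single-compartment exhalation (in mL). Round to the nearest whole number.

Flow: 49 L/min ÷ 60 = 0.8167 L/s.
R = (PIP − Pplat)/V̇ = (18 − 13) / 0.8167 = 5.0/0.8167 = 6.122 cmH2O·s/L.
C = Vt/(Pplat − PEEP) = 435.0 / (13 − 5) = 435.0/8.0 = 54.375 mL/cmH2O.
τ = R × C = 6.122 × 0.05438 L/cmH2O = 0.3329 s.
Fraction remaining = e^(−Te/τ) = e^(−0.47/0.3329) = 0.2437.
Trapped volume = 435.0 × 0.2437 = 106.01 mL.

106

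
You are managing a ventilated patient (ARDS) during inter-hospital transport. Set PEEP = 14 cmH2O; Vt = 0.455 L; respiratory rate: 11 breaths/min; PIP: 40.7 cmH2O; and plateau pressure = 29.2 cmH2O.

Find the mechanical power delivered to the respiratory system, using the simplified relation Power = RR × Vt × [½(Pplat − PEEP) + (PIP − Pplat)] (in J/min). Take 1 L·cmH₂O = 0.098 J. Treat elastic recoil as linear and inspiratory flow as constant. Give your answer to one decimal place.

9.4

Per-breath work = Vt × [½(Pplat−PEEP) + (PIP−Pplat)] = 0.455 × [0.5×15.2 + 11.5] = 0.455 × 19.1 = 8.691 L·cmH2O.
Power = 11 × 8.691 = 95.601 L·cmH2O/min.
× 0.098 J/(L·cmH2O) → 9.369 J/min.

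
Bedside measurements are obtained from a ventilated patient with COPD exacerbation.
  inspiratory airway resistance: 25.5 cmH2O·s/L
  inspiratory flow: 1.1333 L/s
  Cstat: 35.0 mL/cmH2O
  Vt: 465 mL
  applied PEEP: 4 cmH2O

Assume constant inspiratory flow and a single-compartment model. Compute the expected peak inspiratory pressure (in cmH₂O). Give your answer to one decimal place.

Equation of motion (constant flow): PIP = Vt/C + R·V̇ + PEEP.
PIP = 465/35.0 + 25.5×1.1333 + 4 = 13.286 + 28.899 + 4 = 46.185 cmH2O.

46.2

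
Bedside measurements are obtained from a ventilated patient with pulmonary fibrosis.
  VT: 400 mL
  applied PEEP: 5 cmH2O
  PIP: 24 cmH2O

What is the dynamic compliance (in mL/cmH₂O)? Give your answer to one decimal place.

Dynamic compliance = Vt / (PIP − PEEP) = 400 / (24 − 5) = 400 / 19.0 = 21.053 mL/cmH2O.

21.1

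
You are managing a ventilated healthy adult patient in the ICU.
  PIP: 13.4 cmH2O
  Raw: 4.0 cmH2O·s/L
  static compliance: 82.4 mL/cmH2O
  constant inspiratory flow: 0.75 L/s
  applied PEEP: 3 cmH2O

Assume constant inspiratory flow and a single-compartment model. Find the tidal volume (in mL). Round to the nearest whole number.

Equation of motion (constant flow): PIP = Vt/C + R·V̇ + PEEP.
Vt/C = PIP − R·V̇ − PEEP = 13.4 − 3.0 − 3 = 7.4 cmH2O.
Vt = C × 7.4 = 82.4 × 7.4 = 609.76 mL.

610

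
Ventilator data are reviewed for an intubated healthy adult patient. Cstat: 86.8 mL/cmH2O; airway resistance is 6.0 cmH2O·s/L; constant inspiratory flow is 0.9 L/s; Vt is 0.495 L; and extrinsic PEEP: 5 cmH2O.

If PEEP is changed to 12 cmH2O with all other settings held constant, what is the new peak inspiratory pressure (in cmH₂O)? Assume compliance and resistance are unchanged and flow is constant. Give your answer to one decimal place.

PIP = Vt/C + R·V̇ + PEEP (constant-flow equation of motion).
Only the baseline term changes: ΔPIP = ΔPEEP = 12 − 5 = 7.0 cmH2O.
Original PIP = 495/86.8 + 6.0×0.9 + 5 = 16.103 cmH2O; new PIP = 16.103 + (7.0) = 23.103 cmH2O.

23.1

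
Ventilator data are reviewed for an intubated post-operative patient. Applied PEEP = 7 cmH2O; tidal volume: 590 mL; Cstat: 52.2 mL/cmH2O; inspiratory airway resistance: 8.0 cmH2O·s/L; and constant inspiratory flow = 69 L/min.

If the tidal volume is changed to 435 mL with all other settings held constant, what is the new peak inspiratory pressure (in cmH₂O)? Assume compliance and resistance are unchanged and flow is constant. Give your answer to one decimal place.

24.5

Flow: 69 L/min ÷ 60 = 1.15 L/s.
PIP = Vt/C + R·V̇ + PEEP (constant-flow equation of motion).
Only the elastic term changes: ΔPIP = ΔVt / C = (435 − 590) / 52.2 = -2.969 cmH2O.
Original PIP = 590/52.2 + 8.0×1.15 + 7 = 27.503 cmH2O; new PIP = 27.503 + (-2.969) = 24.534 cmH2O.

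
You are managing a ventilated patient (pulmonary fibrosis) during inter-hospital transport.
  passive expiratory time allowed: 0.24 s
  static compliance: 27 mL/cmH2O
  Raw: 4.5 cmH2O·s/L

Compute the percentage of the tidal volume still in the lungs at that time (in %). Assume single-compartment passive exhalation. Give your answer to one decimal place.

τ = R × C = 4.5 × 27 mL/cmH2O = 4.5 × 0.027 L/cmH2O = 0.1215 s.
Passive exhalation: V(t)/V₀ = e^(−t/τ) = e^(−0.24/0.1215) = 0.1387.
Fraction remaining = 0.1387 → 13.87%.

13.9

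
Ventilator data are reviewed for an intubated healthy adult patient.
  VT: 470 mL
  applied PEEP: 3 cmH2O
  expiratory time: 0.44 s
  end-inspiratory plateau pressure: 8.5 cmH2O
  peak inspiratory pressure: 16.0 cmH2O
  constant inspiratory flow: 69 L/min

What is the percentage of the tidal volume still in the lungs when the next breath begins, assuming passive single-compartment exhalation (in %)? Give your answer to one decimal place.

Flow: 69 L/min ÷ 60 = 1.15 L/s.
R = (PIP − Pplat)/V̇ = (16.0 − 8.5) / 1.15 = 7.5/1.15 = 6.522 cmH2O·s/L.
C = Vt/(Pplat − PEEP) = 470.0 / (8.5 − 3) = 470.0/5.5 = 85.455 mL/cmH2O.
τ = R × C = 6.522 × 0.08546 L/cmH2O = 0.5574 s.
Fraction remaining at end-expiration = e^(−Te/τ) = e^(−0.44/0.5574) = 0.4541 → 45.41%.

45.4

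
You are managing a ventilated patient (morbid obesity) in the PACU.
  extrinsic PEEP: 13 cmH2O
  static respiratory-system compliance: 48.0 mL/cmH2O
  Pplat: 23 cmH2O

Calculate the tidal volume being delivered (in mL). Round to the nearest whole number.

Vt = Cstat × (Pplat − PEEP) = 48.0 × (23 − 13) = 48.0 × 10.0 = 480.0 mL.

480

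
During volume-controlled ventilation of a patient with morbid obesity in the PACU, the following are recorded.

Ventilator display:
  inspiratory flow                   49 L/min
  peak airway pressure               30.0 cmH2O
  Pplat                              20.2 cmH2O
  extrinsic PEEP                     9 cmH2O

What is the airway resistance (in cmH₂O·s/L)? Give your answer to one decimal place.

12.0

Flow: 49 L/min ÷ 60 = 0.8167 L/s.
Raw = (PIP − Pplat) / flow = (30.0 − 20.2) / 0.8167 = 9.8 / 0.8167 = 12.0 cmH2O·s/L.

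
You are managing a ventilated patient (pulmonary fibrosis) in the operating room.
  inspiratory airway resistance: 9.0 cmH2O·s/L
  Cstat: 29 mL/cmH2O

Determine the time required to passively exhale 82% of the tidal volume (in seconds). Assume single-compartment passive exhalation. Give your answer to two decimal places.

τ = R × C = 9.0 × 29 mL/cmH2O = 9.0 × 0.029 L/cmH2O = 0.261 s.
Exhaled fraction f = 1 − e^(−t/τ) → t = −τ·ln(1 − f) = −0.261·ln(0.18) = 0.4476 s.

0.45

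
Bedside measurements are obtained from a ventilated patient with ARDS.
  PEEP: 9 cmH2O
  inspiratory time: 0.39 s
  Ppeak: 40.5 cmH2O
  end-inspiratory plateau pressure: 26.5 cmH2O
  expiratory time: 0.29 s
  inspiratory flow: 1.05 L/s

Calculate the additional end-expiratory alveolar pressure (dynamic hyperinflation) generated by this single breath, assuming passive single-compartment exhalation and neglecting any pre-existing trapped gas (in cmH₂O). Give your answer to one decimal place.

Vt = flow × Ti = 1.05 L/s × 0.39 s × 1000 mL/L = 409.5 mL.
R = (PIP − Pplat)/V̇ = (40.5 − 26.5) / 1.05 = 14.0/1.05 = 13.333 cmH2O·s/L.
C = Vt/(Pplat − PEEP) = 409.5 / (26.5 − 9) = 409.5/17.5 = 23.4 mL/cmH2O.
τ = R × C = 13.333 × 0.0234 L/cmH2O = 0.312 s.
Fraction remaining = e^(−Te/τ) = e^(−0.29/0.312) = 0.3948; trapped volume = 409.5 × 0.3948 = 161.67 mL.
Additional alveolar pressure from trapping ≈ V_trapped / C = 161.67 / 23.4 = 6.909 cmH2O.

6.9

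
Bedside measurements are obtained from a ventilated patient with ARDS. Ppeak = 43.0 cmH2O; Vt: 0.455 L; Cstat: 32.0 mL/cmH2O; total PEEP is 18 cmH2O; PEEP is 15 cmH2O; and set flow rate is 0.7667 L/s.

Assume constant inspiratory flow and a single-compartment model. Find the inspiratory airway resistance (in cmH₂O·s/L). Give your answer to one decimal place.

14.1

Total PEEP = 18 cmH2O (set 15 + intrinsic 3); this is the baseline alveolar pressure.
Equation of motion (constant flow): PIP = Vt/C + R·V̇ + PEEP.
R·V̇ = PIP − Vt/C − PEEP = 43.0 − 455/32.0 − 18 = 43.0 − 14.219 − 18 = 10.781 cmH2O.
R = 10.781 / 0.7667 = 14.062 cmH2O·s/L.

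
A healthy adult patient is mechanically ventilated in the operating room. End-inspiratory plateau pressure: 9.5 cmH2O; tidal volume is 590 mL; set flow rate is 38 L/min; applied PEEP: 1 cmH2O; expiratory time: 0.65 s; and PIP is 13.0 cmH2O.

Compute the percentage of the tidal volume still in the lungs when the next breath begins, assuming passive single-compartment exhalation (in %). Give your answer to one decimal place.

18.4

Flow: 38 L/min ÷ 60 = 0.6333 L/s.
R = (PIP − Pplat)/V̇ = (13.0 − 9.5) / 0.6333 = 3.5/0.6333 = 5.527 cmH2O·s/L.
C = Vt/(Pplat − PEEP) = 590.0 / (9.5 − 1) = 590.0/8.5 = 69.412 mL/cmH2O.
τ = R × C = 5.527 × 0.06941 L/cmH2O = 0.3836 s.
Fraction remaining at end-expiration = e^(−Te/τ) = e^(−0.65/0.3836) = 0.1837 → 18.37%.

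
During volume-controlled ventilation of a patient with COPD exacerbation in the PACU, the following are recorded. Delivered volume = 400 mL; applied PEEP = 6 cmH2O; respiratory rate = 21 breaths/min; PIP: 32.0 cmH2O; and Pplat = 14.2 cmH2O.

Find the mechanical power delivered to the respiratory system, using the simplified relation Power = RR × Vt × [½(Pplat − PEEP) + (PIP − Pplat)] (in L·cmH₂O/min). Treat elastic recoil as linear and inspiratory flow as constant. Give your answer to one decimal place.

184.0

Per-breath work = Vt × [½(Pplat−PEEP) + (PIP−Pplat)] = 0.400 × [0.5×8.2 + 17.8] = 0.400 × 21.9 = 8.76 L·cmH2O.
Power = 21 × 8.76 = 183.96 L·cmH2O/min.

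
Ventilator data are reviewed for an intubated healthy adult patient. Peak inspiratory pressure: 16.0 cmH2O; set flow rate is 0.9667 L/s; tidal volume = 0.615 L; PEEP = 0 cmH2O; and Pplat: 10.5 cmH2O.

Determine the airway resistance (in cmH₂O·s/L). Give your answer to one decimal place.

Raw = (PIP − Pplat) / flow = (16.0 − 10.5) / 0.9667 = 5.5 / 0.9667 = 5.689 cmH2O·s/L.

5.7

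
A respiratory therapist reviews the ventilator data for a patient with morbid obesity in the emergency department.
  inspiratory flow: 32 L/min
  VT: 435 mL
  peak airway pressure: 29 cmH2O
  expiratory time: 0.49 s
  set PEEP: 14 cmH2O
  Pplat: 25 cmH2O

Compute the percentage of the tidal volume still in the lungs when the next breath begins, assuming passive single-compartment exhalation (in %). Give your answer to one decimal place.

Flow: 32 L/min ÷ 60 = 0.5333 L/s.
R = (PIP − Pplat)/V̇ = (29 − 25) / 0.5333 = 4.0/0.5333 = 7.5 cmH2O·s/L.
C = Vt/(Pplat − PEEP) = 435.0 / (25 − 14) = 435.0/11.0 = 39.545 mL/cmH2O.
τ = R × C = 7.5 × 0.03955 L/cmH2O = 0.2966 s.
Fraction remaining at end-expiration = e^(−Te/τ) = e^(−0.49/0.2966) = 0.1917 → 19.17%.

19.2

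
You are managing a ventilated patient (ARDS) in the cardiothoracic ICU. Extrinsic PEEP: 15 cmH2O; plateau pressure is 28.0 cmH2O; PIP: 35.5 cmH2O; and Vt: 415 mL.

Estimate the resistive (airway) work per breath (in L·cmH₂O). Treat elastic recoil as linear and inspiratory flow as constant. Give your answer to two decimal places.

3.11

With constant inspiratory flow the resistive pressure is constant at PIP − Pplat = 35.5 − 28.0 = 7.5 cmH2O, so resistive work = 7.5 × 0.415 = 3.113 L·cmH2O.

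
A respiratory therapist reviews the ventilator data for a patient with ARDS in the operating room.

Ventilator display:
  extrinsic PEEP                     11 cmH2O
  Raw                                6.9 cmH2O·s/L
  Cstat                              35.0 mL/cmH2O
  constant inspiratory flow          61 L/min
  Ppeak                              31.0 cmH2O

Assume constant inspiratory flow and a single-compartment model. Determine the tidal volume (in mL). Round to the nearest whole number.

454

Flow: 61 L/min ÷ 60 = 1.0167 L/s.
Equation of motion (constant flow): PIP = Vt/C + R·V̇ + PEEP.
Vt/C = PIP − R·V̇ − PEEP = 31.0 − 7.015 − 11 = 12.985 cmH2O.
Vt = C × 12.985 = 35.0 × 12.985 = 454.48 mL.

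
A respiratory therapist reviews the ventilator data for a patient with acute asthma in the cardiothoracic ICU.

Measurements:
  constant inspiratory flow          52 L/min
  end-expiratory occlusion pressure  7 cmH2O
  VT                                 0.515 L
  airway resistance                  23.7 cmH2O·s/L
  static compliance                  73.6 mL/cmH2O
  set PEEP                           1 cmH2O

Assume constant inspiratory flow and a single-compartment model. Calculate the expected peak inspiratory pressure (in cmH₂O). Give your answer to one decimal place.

Flow: 52 L/min ÷ 60 = 0.8667 L/s.
Total PEEP = 7 cmH2O (set 1 + intrinsic 6); this is the baseline alveolar pressure.
Equation of motion (constant flow): PIP = Vt/C + R·V̇ + PEEP.
PIP = 515/73.6 + 23.7×0.8667 + 7 = 6.997 + 20.541 + 7 = 34.538 cmH2O.

34.5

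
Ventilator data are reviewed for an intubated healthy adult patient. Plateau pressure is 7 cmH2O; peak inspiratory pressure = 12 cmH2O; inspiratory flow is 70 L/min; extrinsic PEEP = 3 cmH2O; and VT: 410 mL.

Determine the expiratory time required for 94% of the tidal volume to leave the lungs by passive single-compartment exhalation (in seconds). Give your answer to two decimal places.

Flow: 70 L/min ÷ 60 = 1.1667 L/s.
R = (PIP − Pplat)/V̇ = (12 − 7) / 1.1667 = 5.0/1.1667 = 4.286 cmH2O·s/L.
C = Vt/(Pplat − PEEP) = 410.0 / (7 − 3) = 410.0/4.0 = 102.5 mL/cmH2O.
τ = R × C = 4.286 × 0.1025 L/cmH2O = 0.4393 s.
t = −τ·ln(1 − 0.94) = −0.4393·ln(0.06) = 1.236 s.

1.24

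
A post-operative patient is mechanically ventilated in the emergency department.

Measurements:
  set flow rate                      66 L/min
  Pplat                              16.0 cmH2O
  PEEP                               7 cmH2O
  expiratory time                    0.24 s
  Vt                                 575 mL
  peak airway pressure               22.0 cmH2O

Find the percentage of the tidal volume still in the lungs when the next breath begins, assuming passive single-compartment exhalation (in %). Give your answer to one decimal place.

Flow: 66 L/min ÷ 60 = 1.1 L/s.
R = (PIP − Pplat)/V̇ = (22.0 − 16.0) / 1.1 = 6.0/1.1 = 5.455 cmH2O·s/L.
C = Vt/(Pplat − PEEP) = 575.0 / (16.0 − 7) = 575.0/9.0 = 63.889 mL/cmH2O.
τ = R × C = 5.455 × 0.06389 L/cmH2O = 0.3485 s.
Fraction remaining at end-expiration = e^(−Te/τ) = e^(−0.24/0.3485) = 0.5022 → 50.22%.

50.2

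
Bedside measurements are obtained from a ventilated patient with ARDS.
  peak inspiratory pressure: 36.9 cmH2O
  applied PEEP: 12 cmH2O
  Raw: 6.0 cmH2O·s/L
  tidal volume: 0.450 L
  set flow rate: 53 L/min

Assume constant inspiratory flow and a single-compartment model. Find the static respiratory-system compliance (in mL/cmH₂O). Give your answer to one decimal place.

23.0

Flow: 53 L/min ÷ 60 = 0.8833 L/s.
Equation of motion (constant flow): PIP = Vt/C + R·V̇ + PEEP.
Vt/C = PIP − R·V̇ − PEEP = 36.9 − 6.0×0.8833 − 12 = 36.9 − 5.3 − 12 = 19.6 cmH2O.
C = Vt / 19.6 = 450 / 19.6 = 22.959 mL/cmH2O.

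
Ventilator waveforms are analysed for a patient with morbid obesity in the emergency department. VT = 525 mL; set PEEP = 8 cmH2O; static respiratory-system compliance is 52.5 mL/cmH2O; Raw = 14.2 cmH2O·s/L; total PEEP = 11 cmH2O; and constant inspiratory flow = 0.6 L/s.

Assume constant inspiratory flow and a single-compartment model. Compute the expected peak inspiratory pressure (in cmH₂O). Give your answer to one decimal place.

Total PEEP = 11 cmH2O (set 8 + intrinsic 3); this is the baseline alveolar pressure.
Equation of motion (constant flow): PIP = Vt/C + R·V̇ + PEEP.
PIP = 525/52.5 + 14.2×0.6 + 11 = 10.0 + 8.52 + 11 = 29.52 cmH2O.

29.5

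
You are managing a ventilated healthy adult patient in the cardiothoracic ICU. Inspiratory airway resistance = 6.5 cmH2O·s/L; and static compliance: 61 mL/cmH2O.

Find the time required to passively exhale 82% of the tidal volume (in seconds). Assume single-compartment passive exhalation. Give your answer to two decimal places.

0.68

τ = R × C = 6.5 × 61 mL/cmH2O = 6.5 × 0.061 L/cmH2O = 0.3965 s.
Exhaled fraction f = 1 − e^(−t/τ) → t = −τ·ln(1 − f) = −0.3965·ln(0.18) = 0.6799 s.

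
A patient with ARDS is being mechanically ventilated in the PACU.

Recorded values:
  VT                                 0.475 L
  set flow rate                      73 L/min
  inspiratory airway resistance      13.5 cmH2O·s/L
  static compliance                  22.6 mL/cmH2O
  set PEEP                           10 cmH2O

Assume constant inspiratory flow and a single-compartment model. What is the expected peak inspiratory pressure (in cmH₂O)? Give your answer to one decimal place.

47.4

Flow: 73 L/min ÷ 60 = 1.2167 L/s.
Equation of motion (constant flow): PIP = Vt/C + R·V̇ + PEEP.
PIP = 475/22.6 + 13.5×1.2167 + 10 = 21.018 + 16.425 + 10 = 47.443 cmH2O.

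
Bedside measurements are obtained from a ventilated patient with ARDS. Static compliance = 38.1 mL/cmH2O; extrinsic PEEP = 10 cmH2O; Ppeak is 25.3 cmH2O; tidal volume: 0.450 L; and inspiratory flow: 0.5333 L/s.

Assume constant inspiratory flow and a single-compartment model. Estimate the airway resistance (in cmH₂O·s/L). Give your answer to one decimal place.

6.5

Equation of motion (constant flow): PIP = Vt/C + R·V̇ + PEEP.
R·V̇ = PIP − Vt/C − PEEP = 25.3 − 450/38.1 − 10 = 25.3 − 11.811 − 10 = 3.489 cmH2O.
R = 3.489 / 0.5333 = 6.542 cmH2O·s/L.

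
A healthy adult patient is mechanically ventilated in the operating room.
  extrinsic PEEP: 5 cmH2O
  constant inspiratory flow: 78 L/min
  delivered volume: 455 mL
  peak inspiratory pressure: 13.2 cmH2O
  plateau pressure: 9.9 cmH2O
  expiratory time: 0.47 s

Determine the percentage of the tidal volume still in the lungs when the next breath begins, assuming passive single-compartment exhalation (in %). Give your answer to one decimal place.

13.6

Flow: 78 L/min ÷ 60 = 1.3 L/s.
R = (PIP − Pplat)/V̇ = (13.2 − 9.9) / 1.3 = 3.3/1.3 = 2.538 cmH2O·s/L.
C = Vt/(Pplat − PEEP) = 455.0 / (9.9 − 5) = 455.0/4.9 = 92.857 mL/cmH2O.
τ = R × C = 2.538 × 0.09286 L/cmH2O = 0.2357 s.
Fraction remaining at end-expiration = e^(−Te/τ) = e^(−0.47/0.2357) = 0.1361 → 13.61%.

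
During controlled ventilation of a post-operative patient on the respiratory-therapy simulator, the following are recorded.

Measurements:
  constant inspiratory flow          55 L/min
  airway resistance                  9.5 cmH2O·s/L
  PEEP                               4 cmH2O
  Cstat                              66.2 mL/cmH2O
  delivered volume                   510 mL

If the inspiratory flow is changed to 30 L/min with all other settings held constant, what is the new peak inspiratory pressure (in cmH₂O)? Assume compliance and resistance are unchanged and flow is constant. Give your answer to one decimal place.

16.5

Flow: 55 L/min ÷ 60 = 0.9167 L/s.
New flow: 30 L/min ÷ 60 = 0.5 L/s.
PIP = Vt/C + R·V̇ + PEEP (constant-flow equation of motion).
Only the resistive term changes: ΔPIP = R × ΔV̇ = 9.5 × (0.5 − 0.9167) = 9.5 × -0.4167 = -3.959 cmH2O.
Original PIP = 510/66.2 + 9.5×0.9167 + 4 = 20.413 cmH2O; new PIP = 20.413 + (-3.959) = 16.454 cmH2O.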